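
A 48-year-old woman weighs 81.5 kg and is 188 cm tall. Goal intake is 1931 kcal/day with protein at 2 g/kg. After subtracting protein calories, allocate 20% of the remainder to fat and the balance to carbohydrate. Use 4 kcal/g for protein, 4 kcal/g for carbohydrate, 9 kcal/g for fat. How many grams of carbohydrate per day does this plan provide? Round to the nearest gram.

Protein = 2 × 81.5 = 163 g → 163 × 4 = 652 kcal.
Non-protein calories = 1931 − 652 = 1279 kcal.
Fat: 20% × 1279 = 255.8 kcal; carbohydrate: 1023.2 kcal.
Carbohydrate: 1023.2 kcal ÷ 4 kcal/g = 255.8 g.

256 g/day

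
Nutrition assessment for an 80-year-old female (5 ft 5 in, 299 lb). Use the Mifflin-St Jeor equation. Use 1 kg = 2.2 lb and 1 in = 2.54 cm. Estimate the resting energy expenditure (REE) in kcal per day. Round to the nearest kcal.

1830 kcal per day

Convert to metric: weight = 299 ÷ 2.2 = 135.9091 kg; height = (5×12 + 5) × 2.54 = 65 × 2.54 = 165.1 cm.
Mifflin-St Jeor (female): BMR = 10(135.9091) + 6.25(165.1) − 5(80) − 161 = 1359.0909 + 1031.875 − 400 − 161 = 1829.9659 kcal/day.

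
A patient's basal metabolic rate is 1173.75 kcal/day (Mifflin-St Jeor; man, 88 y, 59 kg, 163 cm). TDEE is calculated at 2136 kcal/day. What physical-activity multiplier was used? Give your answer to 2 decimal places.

Activity factor = TEE ÷ BMR = 2136 ÷ 1173.75 = 1.82.

1.82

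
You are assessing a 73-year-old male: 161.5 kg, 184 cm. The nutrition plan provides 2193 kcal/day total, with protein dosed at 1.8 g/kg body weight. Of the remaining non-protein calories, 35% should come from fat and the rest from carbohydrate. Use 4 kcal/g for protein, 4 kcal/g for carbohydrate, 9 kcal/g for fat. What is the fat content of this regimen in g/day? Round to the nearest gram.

Protein = 1.8 × 161.5 = 290.7 g → 290.7 × 4 = 1162.8 kcal.
Non-protein calories = 2193 − 1162.8 = 1030.2 kcal.
Fat: 35% × 1030.2 = 360.57 kcal; carbohydrate: 669.63 kcal.
Fat: 360.57 kcal ÷ 9 kcal/g = 40.0633 g.

40 g/day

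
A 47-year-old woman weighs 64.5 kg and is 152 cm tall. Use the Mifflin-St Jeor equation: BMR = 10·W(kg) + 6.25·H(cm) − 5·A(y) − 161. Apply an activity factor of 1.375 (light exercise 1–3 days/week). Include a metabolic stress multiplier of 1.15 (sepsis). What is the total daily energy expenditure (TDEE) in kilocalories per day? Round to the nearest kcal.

1896 kilocalories per day

Mifflin-St Jeor (female): BMR = 10(64.5) + 6.25(152) − 5(47) − 161 = 645 + 950 − 235 − 161 = 1199 kcal/day.
TEE = BMR × activity factor = 1199 × 1.375 = 1648.625 kcal/day.
Apply stress factor: 1648.625 × 1.15 = 1895.9188 kcal/day.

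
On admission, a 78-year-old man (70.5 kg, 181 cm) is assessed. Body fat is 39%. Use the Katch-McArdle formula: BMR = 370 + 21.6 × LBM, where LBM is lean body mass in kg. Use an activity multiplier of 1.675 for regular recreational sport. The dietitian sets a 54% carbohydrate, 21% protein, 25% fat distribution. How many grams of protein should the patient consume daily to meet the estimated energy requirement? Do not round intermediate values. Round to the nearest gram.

114 g/day

LBM = 70.5 × (1 − 0.39) = 43.005 kg. Katch-McArdle: BMR = 370 + 21.6 × 43.005 = 1298.908 kcal/day.
TEE = 1298.908 × 1.675 = 2175.6709 kcal/day.
Protein energy = 21% × 2175.6709 = 456.8909 kcal.
Protein = 456.8909 ÷ 4 kcal/g = 114.2227 g.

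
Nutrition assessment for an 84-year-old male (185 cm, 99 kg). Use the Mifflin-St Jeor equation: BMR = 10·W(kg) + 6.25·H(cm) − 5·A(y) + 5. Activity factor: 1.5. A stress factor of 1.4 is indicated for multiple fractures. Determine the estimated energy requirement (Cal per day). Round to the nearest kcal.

3636 Cal per day

Mifflin-St Jeor (male): BMR = 10(99) + 6.25(185) − 5(84) + 5 = 990 + 1156.25 − 420 + 5 = 1731.25 kcal/day.
TEE = BMR × activity factor = 1731.25 × 1.5 = 2596.875 kcal/day.
Apply stress factor: 2596.875 × 1.4 = 3635.625 kcal/day.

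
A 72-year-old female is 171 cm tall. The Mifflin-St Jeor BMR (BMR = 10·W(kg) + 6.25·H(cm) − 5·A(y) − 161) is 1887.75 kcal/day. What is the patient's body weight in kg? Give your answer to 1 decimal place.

134.0 kg

1887.75 = 10·W + 6.25(171) − 5(72) − 161
10·W = 1887.75 − 547.75 = 1340, so W = 134 kg.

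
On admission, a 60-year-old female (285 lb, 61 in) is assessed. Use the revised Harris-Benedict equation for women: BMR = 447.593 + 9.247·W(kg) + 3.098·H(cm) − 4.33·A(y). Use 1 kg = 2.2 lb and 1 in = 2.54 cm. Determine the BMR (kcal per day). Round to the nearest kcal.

1866 kcal per day

Convert to metric: weight = 285 ÷ 2.2 = 129.5455 kg; height = 61 × 2.54 = 154.94 cm.
Harris-Benedict: BMR = 447.593 + 9.247(129.5455) + 3.098(154.94) − 4.33(60) = 1865.7039 kcal/day.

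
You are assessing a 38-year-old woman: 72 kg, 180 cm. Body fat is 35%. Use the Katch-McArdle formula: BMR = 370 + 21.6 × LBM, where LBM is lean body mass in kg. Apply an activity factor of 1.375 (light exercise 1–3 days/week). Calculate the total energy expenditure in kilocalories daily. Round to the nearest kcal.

LBM = 72 × (1 − 0.35) = 46.8 kg. Katch-McArdle: BMR = 370 + 21.6 × 46.8 = 1380.88 kcal/day.
TEE = BMR × activity factor = 1380.88 × 1.375 = 1898.71 kcal/day.

1899 kilocalories daily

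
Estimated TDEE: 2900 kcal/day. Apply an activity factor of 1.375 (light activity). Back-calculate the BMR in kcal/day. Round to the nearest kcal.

2109 kcal/day

BMR = TEE ÷ activity factor = 2900 ÷ 1.375 = 2109.0909 kcal/day.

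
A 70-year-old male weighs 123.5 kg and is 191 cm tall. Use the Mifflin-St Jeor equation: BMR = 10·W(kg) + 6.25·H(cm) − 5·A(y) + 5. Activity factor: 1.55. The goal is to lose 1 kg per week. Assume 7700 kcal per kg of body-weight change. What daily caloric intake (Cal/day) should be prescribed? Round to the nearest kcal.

2130 Cal/day

Mifflin-St Jeor (male): BMR = 10(123.5) + 6.25(191) − 5(70) + 5 = 1235 + 1193.75 − 350 + 5 = 2083.75 kcal/day.
TEE = 2083.75 × 1.55 = 3229.8125 kcal/day.
Required daily deficit = 1 × 7700 ÷ 7 = 1100 kcal/day.
Target intake = 3229.8125 − 1100 = 2129.8125 kcal/day.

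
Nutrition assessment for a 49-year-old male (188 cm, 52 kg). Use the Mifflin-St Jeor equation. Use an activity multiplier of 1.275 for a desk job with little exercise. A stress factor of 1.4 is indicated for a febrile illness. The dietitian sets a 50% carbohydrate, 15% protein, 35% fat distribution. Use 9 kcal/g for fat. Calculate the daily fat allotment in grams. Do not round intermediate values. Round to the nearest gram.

101 g/day

Mifflin-St Jeor (male): BMR = 10(52) + 6.25(188) − 5(49) + 5 = 520 + 1175 − 245 + 5 = 1455 kcal/day.
TEE = 1455 × 1.275 = 1855.125 kcal/day.
With stress factor 1.4: 1855.125 × 1.4 = 2597.175 kcal/day.
Fat energy = 35% × 2597.175 = 909.0113 kcal.
Fat = 909.0113 ÷ 9 kcal/g = 101.0013 g.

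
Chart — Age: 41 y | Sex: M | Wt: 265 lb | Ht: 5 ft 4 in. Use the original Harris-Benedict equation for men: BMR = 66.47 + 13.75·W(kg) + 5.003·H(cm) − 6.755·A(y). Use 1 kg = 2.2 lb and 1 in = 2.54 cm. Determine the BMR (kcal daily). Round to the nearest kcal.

Convert to metric: weight = 265 ÷ 2.2 = 120.4545 kg; height = (5×12 + 4) × 2.54 = 64 × 2.54 = 162.56 cm.
Harris-Benedict: BMR = 66.47 + 13.75(120.4545) + 5.003(162.56) − 6.755(41) = 2259.0527 kcal/day.

2259 kcal daily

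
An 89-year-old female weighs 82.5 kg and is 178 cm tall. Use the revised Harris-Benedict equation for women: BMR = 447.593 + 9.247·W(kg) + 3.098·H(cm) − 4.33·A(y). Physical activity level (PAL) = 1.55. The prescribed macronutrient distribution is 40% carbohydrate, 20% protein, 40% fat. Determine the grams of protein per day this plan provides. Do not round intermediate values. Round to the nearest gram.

Harris-Benedict: BMR = 447.593 + 9.247(82.5) + 3.098(178) − 4.33(89) = 1376.5445 kcal/day.
TEE = 1376.5445 × 1.55 = 2133.644 kcal/day.
Protein energy = 20% × 2133.644 = 426.7288 kcal.
Protein = 426.7288 ÷ 4 kcal/g = 106.6822 g.

107 g/day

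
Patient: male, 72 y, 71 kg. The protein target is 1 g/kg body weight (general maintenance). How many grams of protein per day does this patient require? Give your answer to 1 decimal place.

Protein = 1 g/kg × 71 kg = 71 g/day.

71.0 g/day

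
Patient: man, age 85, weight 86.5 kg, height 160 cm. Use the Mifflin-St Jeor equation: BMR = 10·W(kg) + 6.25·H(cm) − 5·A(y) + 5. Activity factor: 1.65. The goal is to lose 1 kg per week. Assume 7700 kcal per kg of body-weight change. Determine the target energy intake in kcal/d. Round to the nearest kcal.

Mifflin-St Jeor (male): BMR = 10(86.5) + 6.25(160) − 5(85) + 5 = 865 + 1000 − 425 + 5 = 1445 kcal/day.
TEE = 1445 × 1.65 = 2384.25 kcal/day.
Required daily deficit = 1 × 7700 ÷ 7 = 1100 kcal/day.
Target intake = 2384.25 − 1100 = 1284.25 kcal/day.

1284 kcal/d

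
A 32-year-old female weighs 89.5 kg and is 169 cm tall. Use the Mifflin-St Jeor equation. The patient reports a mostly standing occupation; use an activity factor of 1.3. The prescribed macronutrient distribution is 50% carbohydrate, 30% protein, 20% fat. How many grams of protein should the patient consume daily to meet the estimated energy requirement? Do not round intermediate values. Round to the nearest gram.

159 g/day

Mifflin-St Jeor (female): BMR = 10(89.5) + 6.25(169) − 5(32) − 161 = 895 + 1056.25 − 160 − 161 = 1630.25 kcal/day.
TEE = 1630.25 × 1.3 = 2119.325 kcal/day.
Protein energy = 30% × 2119.325 = 635.7975 kcal.
Protein = 635.7975 ÷ 4 kcal/g = 158.9494 g.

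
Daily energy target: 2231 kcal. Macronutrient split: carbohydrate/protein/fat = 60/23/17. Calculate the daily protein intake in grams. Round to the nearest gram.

Protein energy = 23% × 2231 = 513.13 kcal.
At 4 kcal/g: 513.13 ÷ 4 = 128.2825 g.

128 g/day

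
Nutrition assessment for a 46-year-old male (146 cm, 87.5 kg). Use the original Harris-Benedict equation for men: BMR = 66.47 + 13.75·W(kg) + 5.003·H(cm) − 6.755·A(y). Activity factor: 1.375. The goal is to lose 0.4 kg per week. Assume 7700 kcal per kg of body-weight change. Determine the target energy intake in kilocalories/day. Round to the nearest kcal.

1883 kilocalories/day

Harris-Benedict: BMR = 66.47 + 13.75(87.5) + 5.003(146) − 6.755(46) = 1689.303 kcal/day.
TEE = 1689.303 × 1.375 = 2322.7916 kcal/day.
Required daily deficit = 0.4 × 7700 ÷ 7 = 440 kcal/day.
Target intake = 2322.7916 − 440 = 1882.7916 kcal/day.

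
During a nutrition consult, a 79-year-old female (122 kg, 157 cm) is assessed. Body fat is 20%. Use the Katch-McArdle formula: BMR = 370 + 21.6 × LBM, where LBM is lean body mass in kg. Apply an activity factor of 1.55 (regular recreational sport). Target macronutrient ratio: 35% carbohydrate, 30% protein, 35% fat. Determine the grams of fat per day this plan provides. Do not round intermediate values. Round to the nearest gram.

149 g/day

LBM = 122 × (1 − 0.2) = 97.6 kg. Katch-McArdle: BMR = 370 + 21.6 × 97.6 = 2478.16 kcal/day.
TEE = 2478.16 × 1.55 = 3841.148 kcal/day.
Fat energy = 35% × 3841.148 = 1344.4018 kcal.
Fat = 1344.4018 ÷ 9 kcal/g = 149.378 g.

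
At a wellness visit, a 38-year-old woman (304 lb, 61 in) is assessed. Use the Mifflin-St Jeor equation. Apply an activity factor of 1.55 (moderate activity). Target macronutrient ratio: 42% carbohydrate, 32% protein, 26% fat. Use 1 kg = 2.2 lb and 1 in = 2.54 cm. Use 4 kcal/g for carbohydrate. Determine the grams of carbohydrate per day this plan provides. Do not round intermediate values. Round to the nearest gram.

Convert to metric: weight = 304 ÷ 2.2 = 138.1818 kg; height = 61 × 2.54 = 154.94 cm.
Mifflin-St Jeor (female): BMR = 10(138.1818) + 6.25(154.94) − 5(38) − 161 = 1381.8182 + 968.375 − 190 − 161 = 1999.1932 kcal/day.
TEE = 1999.1932 × 1.55 = 3098.7494 kcal/day.
Carbohydrate energy = 42% × 3098.7494 = 1301.4748 kcal.
Carbohydrate = 1301.4748 ÷ 4 kcal/g = 325.3687 g.

325 g/day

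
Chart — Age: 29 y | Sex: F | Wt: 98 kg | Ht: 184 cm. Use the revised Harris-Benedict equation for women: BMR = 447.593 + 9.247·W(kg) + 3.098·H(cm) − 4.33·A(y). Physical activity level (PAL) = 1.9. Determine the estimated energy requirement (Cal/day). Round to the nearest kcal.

3417 Cal/day

Harris-Benedict: BMR = 447.593 + 9.247(98) + 3.098(184) − 4.33(29) = 1798.261 kcal/day.
TEE = BMR × activity factor = 1798.261 × 1.9 = 3416.6959 kcal/day.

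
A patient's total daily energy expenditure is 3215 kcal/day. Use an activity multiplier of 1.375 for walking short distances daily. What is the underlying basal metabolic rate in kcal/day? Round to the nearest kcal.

2338 kcal/day

BMR = TEE ÷ activity factor = 3215 ÷ 1.375 = 2338.1818 kcal/day.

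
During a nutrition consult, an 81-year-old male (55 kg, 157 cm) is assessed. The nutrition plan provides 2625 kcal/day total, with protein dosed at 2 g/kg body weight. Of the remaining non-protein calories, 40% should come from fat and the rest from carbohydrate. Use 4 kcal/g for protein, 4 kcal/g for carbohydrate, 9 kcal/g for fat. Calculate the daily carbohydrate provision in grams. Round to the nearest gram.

328 g/day

Protein = 2 × 55 = 110 g → 110 × 4 = 440 kcal.
Non-protein calories = 2625 − 440 = 2185 kcal.
Fat: 40% × 2185 = 874 kcal; carbohydrate: 1311 kcal.
Carbohydrate: 1311 kcal ÷ 4 kcal/g = 327.75 g.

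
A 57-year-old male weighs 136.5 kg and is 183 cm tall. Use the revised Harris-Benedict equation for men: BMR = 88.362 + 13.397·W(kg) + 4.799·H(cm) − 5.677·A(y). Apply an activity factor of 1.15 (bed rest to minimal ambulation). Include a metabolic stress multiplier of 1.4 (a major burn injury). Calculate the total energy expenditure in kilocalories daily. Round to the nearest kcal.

Harris-Benedict: BMR = 88.362 + 13.397(136.5) + 4.799(183) − 5.677(57) = 2471.6805 kcal/day.
TEE = BMR × activity factor = 2471.6805 × 1.15 = 2842.4326 kcal/day.
Apply stress factor: 2842.4326 × 1.4 = 3979.4056 kcal/day.

3979 kilocalories daily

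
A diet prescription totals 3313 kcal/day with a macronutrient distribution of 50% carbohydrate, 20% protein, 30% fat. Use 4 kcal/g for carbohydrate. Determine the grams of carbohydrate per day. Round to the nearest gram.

414 g/day

Carbohydrate energy = 50% × 3313 = 1656.5 kcal.
At 4 kcal/g: 1656.5 ÷ 4 = 414.125 g.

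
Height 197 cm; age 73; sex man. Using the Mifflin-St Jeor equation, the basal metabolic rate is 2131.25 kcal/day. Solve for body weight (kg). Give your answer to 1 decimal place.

126.0 kg

2131.25 = 10·W + 6.25(197) − 5(73) + 5
10·W = 2131.25 − 871.25 = 1260, so W = 126 kg.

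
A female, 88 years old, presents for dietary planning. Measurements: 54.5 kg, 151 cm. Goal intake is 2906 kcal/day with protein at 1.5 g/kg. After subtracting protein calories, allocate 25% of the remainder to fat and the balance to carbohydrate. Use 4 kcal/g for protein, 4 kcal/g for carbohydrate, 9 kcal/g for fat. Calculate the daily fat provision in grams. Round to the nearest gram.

72 g/day

Protein = 1.5 × 54.5 = 81.75 g → 81.75 × 4 = 327 kcal.
Non-protein calories = 2906 − 327 = 2579 kcal.
Fat: 25% × 2579 = 644.75 kcal; carbohydrate: 1934.25 kcal.
Fat: 644.75 kcal ÷ 9 kcal/g = 71.6389 g.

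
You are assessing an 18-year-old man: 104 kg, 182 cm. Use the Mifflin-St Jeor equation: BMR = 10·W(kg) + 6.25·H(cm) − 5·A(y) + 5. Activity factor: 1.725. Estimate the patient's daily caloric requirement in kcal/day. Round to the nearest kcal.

Mifflin-St Jeor (male): BMR = 10(104) + 6.25(182) − 5(18) + 5 = 1040 + 1137.5 − 90 + 5 = 2092.5 kcal/day.
TEE = BMR × activity factor = 2092.5 × 1.725 = 3609.5625 kcal/day.

3610 kcal/day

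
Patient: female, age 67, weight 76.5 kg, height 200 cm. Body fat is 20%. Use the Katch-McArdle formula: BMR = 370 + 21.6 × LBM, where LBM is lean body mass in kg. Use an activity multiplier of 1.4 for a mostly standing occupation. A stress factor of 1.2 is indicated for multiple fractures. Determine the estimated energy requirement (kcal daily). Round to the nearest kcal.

2842 kcal daily

LBM = 76.5 × (1 − 0.2) = 61.2 kg. Katch-McArdle: BMR = 370 + 21.6 × 61.2 = 1691.92 kcal/day.
TEE = BMR × activity factor = 1691.92 × 1.4 = 2368.688 kcal/day.
Apply stress factor: 2368.688 × 1.2 = 2842.4256 kcal/day.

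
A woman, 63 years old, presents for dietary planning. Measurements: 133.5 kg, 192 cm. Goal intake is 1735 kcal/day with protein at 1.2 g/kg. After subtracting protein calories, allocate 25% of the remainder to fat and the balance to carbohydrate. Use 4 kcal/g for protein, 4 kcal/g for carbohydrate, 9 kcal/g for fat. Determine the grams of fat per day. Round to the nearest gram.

30 g/day

Protein = 1.2 × 133.5 = 160.2 g → 160.2 × 4 = 640.8 kcal.
Non-protein calories = 1735 − 640.8 = 1094.2 kcal.
Fat: 25% × 1094.2 = 273.55 kcal; carbohydrate: 820.65 kcal.
Fat: 273.55 kcal ÷ 9 kcal/g = 30.3944 g.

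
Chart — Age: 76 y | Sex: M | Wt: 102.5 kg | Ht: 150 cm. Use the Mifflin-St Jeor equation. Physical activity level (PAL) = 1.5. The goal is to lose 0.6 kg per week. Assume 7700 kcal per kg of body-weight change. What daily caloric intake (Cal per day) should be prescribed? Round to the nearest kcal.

1721 Cal per day

Mifflin-St Jeor (male): BMR = 10(102.5) + 6.25(150) − 5(76) + 5 = 1025 + 937.5 − 380 + 5 = 1587.5 kcal/day.
TEE = 1587.5 × 1.5 = 2381.25 kcal/day.
Required daily deficit = 0.6 × 7700 ÷ 7 = 660 kcal/day.
Target intake = 2381.25 − 660 = 1721.25 kcal/day.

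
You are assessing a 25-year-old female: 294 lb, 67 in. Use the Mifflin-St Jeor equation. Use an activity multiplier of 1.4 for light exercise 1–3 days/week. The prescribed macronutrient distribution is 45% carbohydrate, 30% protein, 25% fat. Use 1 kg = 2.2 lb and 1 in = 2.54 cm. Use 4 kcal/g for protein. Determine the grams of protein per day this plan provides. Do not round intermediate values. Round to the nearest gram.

222 g/day

Convert to metric: weight = 294 ÷ 2.2 = 133.6364 kg; height = 67 × 2.54 = 170.18 cm.
Mifflin-St Jeor (female): BMR = 10(133.6364) + 6.25(170.18) − 5(25) − 161 = 1336.3636 + 1063.625 − 125 − 161 = 2113.9886 kcal/day.
TEE = 2113.9886 × 1.4 = 2959.5841 kcal/day.
Protein energy = 30% × 2959.5841 = 887.8752 kcal.
Protein = 887.8752 ÷ 4 kcal/g = 221.9688 g.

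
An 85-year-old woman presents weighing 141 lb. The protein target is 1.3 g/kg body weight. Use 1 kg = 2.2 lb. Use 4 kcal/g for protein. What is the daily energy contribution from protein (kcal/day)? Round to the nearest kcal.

333 kcal/day

Weight in kg = 141 ÷ 2.2 = 64.0909 kg.
Protein = 1.3 g/kg × 64.0909 kg = 83.3182 g/day.
Protein energy = 83.3182 g × 4 kcal/g = 333.2727 kcal/day.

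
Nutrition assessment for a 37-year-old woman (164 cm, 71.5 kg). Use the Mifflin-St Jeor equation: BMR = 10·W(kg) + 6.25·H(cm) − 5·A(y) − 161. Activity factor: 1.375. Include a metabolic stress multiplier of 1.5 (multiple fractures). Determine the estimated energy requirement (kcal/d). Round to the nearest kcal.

Mifflin-St Jeor (female): BMR = 10(71.5) + 6.25(164) − 5(37) − 161 = 715 + 1025 − 185 − 161 = 1394 kcal/day.
TEE = BMR × activity factor = 1394 × 1.375 = 1916.75 kcal/day.
Apply stress factor: 1916.75 × 1.5 = 2875.125 kcal/day.

2875 kcal/d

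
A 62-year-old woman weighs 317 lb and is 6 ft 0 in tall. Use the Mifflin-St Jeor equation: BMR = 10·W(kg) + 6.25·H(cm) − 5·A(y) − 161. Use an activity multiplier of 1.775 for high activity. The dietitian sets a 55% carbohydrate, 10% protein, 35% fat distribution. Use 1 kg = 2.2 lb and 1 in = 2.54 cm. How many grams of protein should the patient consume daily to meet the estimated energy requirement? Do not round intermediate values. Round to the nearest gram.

Convert to metric: weight = 317 ÷ 2.2 = 144.0909 kg; height = (6×12 + 0) × 2.54 = 72 × 2.54 = 182.88 cm.
Mifflin-St Jeor (female): BMR = 10(144.0909) + 6.25(182.88) − 5(62) − 161 = 1440.9091 + 1143 − 310 − 161 = 2112.9091 kcal/day.
TEE = 2112.9091 × 1.775 = 3750.4136 kcal/day.
Protein energy = 10% × 3750.4136 = 375.0414 kcal.
Protein = 375.0414 ÷ 4 kcal/g = 93.7603 g.

94 g/day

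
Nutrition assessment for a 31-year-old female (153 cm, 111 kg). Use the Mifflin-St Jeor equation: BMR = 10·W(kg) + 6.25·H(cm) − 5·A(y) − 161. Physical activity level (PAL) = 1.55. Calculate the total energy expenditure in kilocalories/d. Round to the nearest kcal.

Mifflin-St Jeor (female): BMR = 10(111) + 6.25(153) − 5(31) − 161 = 1110 + 956.25 − 155 − 161 = 1750.25 kcal/day.
TEE = BMR × activity factor = 1750.25 × 1.55 = 2712.8875 kcal/day.

2713 kilocalories/d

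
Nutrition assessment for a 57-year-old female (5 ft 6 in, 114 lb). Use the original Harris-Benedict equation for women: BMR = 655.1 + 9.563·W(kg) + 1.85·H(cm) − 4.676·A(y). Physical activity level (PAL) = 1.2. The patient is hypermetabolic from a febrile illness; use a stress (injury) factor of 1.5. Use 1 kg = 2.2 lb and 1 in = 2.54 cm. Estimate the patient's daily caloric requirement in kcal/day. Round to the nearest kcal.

2150 kcal/day

Convert to metric: weight = 114 ÷ 2.2 = 51.8182 kg; height = (5×12 + 6) × 2.54 = 66 × 2.54 = 167.64 cm.
Harris-Benedict: BMR = 655.1 + 9.563(51.8182) + 1.85(167.64) − 4.676(57) = 1194.2393 kcal/day.
TEE = BMR × activity factor = 1194.2393 × 1.2 = 1433.0871 kcal/day.
Apply stress factor: 1433.0871 × 1.5 = 2149.6307 kcal/day.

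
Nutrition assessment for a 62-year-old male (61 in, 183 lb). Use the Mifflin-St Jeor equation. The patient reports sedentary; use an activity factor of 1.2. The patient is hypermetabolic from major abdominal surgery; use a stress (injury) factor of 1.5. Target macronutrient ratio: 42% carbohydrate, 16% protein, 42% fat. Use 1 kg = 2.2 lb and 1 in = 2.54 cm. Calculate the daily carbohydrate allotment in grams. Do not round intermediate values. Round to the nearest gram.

Convert to metric: weight = 183 ÷ 2.2 = 83.1818 kg; height = 61 × 2.54 = 154.94 cm.
Mifflin-St Jeor (male): BMR = 10(83.1818) + 6.25(154.94) − 5(62) + 5 = 831.8182 + 968.375 − 310 + 5 = 1495.1932 kcal/day.
TEE = 1495.1932 × 1.2 = 1794.2318 kcal/day.
With stress factor 1.5: 1794.2318 × 1.5 = 2691.3477 kcal/day.
Carbohydrate energy = 42% × 2691.3477 = 1130.366 kcal.
Carbohydrate = 1130.366 ÷ 4 kcal/g = 282.5915 g.

283 g/day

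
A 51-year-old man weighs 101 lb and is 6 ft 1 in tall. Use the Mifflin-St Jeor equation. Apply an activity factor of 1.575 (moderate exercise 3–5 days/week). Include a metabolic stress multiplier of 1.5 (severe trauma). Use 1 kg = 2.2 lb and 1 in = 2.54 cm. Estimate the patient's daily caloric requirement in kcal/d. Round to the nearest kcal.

3232 kcal/d

Convert to metric: weight = 101 ÷ 2.2 = 45.9091 kg; height = (6×12 + 1) × 2.54 = 73 × 2.54 = 185.42 cm.
Mifflin-St Jeor (male): BMR = 10(45.9091) + 6.25(185.42) − 5(51) + 5 = 459.0909 + 1158.875 − 255 + 5 = 1367.9659 kcal/day.
TEE = BMR × activity factor = 1367.9659 × 1.575 = 2154.5463 kcal/day.
Apply stress factor: 2154.5463 × 1.5 = 3231.8195 kcal/day.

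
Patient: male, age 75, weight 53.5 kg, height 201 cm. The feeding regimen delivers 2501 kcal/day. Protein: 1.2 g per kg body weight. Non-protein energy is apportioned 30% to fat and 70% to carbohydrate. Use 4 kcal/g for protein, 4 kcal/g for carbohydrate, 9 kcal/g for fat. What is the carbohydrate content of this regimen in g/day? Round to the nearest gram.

Protein = 1.2 × 53.5 = 64.2 g → 64.2 × 4 = 256.8 kcal.
Non-protein calories = 2501 − 256.8 = 2244.2 kcal.
Fat: 30% × 2244.2 = 673.26 kcal; carbohydrate: 1570.94 kcal.
Carbohydrate: 1570.94 kcal ÷ 4 kcal/g = 392.735 g.

393 g/day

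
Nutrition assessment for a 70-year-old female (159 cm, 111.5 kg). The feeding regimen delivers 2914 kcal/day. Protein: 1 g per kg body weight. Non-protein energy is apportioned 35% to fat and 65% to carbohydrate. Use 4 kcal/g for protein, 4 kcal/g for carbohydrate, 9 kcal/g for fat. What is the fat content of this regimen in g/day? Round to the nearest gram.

Protein = 1 × 111.5 = 111.5 g → 111.5 × 4 = 446 kcal.
Non-protein calories = 2914 − 446 = 2468 kcal.
Fat: 35% × 2468 = 863.8 kcal; carbohydrate: 1604.2 kcal.
Fat: 863.8 kcal ÷ 9 kcal/g = 95.9778 g.

96 g/day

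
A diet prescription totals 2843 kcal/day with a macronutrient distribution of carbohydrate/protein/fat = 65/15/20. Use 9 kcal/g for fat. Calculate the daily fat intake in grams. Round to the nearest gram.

Fat energy = 20% × 2843 = 568.6 kcal.
At 9 kcal/g: 568.6 ÷ 9 = 63.1778 g.

63 g/day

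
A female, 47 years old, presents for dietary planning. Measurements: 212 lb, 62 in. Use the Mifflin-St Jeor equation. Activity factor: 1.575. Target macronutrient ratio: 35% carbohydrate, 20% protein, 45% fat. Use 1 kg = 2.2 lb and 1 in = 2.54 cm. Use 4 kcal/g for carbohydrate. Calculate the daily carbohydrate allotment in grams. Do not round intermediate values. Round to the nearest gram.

214 g/day

Convert to metric: weight = 212 ÷ 2.2 = 96.3636 kg; height = 62 × 2.54 = 157.48 cm.
Mifflin-St Jeor (female): BMR = 10(96.3636) + 6.25(157.48) − 5(47) − 161 = 963.6364 + 984.25 − 235 − 161 = 1551.8864 kcal/day.
TEE = 1551.8864 × 1.575 = 2444.221 kcal/day.
Carbohydrate energy = 35% × 2444.221 = 855.4774 kcal.
Carbohydrate = 855.4774 ÷ 4 kcal/g = 213.8693 g.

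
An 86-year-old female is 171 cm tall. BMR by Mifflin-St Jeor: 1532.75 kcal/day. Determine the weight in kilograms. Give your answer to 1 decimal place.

105.5 kg

1532.75 = 10·W + 6.25(171) − 5(86) − 161
10·W = 1532.75 − 477.75 = 1055, so W = 105.5 kg.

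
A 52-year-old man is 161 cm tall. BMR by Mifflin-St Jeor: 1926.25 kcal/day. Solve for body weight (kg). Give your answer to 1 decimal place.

117.5 kg

1926.25 = 10·W + 6.25(161) − 5(52) + 5
10·W = 1926.25 − 751.25 = 1175, so W = 117.5 kg.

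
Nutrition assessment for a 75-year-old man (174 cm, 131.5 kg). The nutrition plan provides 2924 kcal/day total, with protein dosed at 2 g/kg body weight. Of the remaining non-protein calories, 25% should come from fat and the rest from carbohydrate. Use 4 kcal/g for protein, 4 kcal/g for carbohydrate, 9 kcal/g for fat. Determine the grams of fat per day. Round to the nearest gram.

Protein = 2 × 131.5 = 263 g → 263 × 4 = 1052 kcal.
Non-protein calories = 2924 − 1052 = 1872 kcal.
Fat: 25% × 1872 = 468 kcal; carbohydrate: 1404 kcal.
Fat: 468 kcal ÷ 9 kcal/g = 52 g.

52 g/day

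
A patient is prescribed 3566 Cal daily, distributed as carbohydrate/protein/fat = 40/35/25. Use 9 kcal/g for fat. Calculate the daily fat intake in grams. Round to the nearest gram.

99 g/day

Fat energy = 25% × 3566 = 891.5 kcal.
At 9 kcal/g: 891.5 ÷ 9 = 99.0556 g.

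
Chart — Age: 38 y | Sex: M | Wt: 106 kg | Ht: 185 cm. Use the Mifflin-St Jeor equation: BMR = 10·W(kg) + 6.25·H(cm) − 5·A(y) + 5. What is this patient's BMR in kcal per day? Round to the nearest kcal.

Mifflin-St Jeor (male): BMR = 10(106) + 6.25(185) − 5(38) + 5 = 1060 + 1156.25 − 190 + 5 = 2031.25 kcal/day.

2031 kcal per day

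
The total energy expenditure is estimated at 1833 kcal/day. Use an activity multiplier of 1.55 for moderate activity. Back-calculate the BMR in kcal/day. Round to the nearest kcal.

1183 kcal/day

BMR = TEE ÷ activity factor = 1833 ÷ 1.55 = 1182.5806 kcal/day.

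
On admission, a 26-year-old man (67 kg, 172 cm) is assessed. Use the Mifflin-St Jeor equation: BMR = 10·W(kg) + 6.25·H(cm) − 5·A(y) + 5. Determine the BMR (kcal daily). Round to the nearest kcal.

1620 kcal daily

Mifflin-St Jeor (male): BMR = 10(67) + 6.25(172) − 5(26) + 5 = 670 + 1075 − 130 + 5 = 1620 kcal/day.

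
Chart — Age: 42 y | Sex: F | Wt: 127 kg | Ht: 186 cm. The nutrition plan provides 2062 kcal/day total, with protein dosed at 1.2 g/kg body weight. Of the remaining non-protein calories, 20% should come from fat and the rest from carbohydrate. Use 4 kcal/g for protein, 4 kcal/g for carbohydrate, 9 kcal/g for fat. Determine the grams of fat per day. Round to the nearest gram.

Protein = 1.2 × 127 = 152.4 g → 152.4 × 4 = 609.6 kcal.
Non-protein calories = 2062 − 609.6 = 1452.4 kcal.
Fat: 20% × 1452.4 = 290.48 kcal; carbohydrate: 1161.92 kcal.
Fat: 290.48 kcal ÷ 9 kcal/g = 32.2756 g.

32 g/day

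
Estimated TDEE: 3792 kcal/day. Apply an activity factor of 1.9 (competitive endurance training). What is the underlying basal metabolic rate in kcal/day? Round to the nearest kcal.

1996 kcal/day

BMR = TEE ÷ activity factor = 3792 ÷ 1.9 = 1995.7895 kcal/day.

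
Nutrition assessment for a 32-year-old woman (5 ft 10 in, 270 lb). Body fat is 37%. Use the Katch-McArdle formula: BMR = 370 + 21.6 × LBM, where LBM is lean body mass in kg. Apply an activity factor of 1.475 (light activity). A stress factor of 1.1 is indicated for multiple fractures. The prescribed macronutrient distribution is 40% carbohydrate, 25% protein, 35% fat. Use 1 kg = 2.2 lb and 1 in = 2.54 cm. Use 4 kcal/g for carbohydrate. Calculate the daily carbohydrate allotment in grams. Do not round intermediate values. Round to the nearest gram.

Convert to metric: weight = 270 ÷ 2.2 = 122.7273 kg; height = (5×12 + 10) × 2.54 = 70 × 2.54 = 177.8 cm.
LBM = 122.7273 × (1 − 0.37) = 77.3182 kg. Katch-McArdle: BMR = 370 + 21.6 × 77.3182 = 2040.0727 kcal/day.
TEE = 2040.0727 × 1.475 = 3009.1073 kcal/day.
With stress factor 1.1: 3009.1073 × 1.1 = 3310.018 kcal/day.
Carbohydrate energy = 40% × 3310.018 = 1324.0072 kcal.
Carbohydrate = 1324.0072 ÷ 4 kcal/g = 331.0018 g.

331 g/day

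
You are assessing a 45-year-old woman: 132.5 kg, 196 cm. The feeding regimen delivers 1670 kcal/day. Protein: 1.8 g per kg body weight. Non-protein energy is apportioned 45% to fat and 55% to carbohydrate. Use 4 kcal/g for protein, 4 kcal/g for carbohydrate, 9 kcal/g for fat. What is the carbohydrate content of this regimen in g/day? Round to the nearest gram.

Protein = 1.8 × 132.5 = 238.5 g → 238.5 × 4 = 954 kcal.
Non-protein calories = 1670 − 954 = 716 kcal.
Fat: 45% × 716 = 322.2 kcal; carbohydrate: 393.8 kcal.
Carbohydrate: 393.8 kcal ÷ 4 kcal/g = 98.45 g.

98 g/day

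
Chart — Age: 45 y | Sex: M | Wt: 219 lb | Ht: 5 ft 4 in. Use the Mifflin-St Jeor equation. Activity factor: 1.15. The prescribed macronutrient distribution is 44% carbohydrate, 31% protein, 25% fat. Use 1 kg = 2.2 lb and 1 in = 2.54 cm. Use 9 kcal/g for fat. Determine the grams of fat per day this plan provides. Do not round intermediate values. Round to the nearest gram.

57 g/day

Convert to metric: weight = 219 ÷ 2.2 = 99.5455 kg; height = (5×12 + 4) × 2.54 = 64 × 2.54 = 162.56 cm.
Mifflin-St Jeor (male): BMR = 10(99.5455) + 6.25(162.56) − 5(45) + 5 = 995.4545 + 1016 − 225 + 5 = 1791.4545 kcal/day.
TEE = 1791.4545 × 1.15 = 2060.1727 kcal/day.
Fat energy = 25% × 2060.1727 = 515.0432 kcal.
Fat = 515.0432 ÷ 9 kcal/g = 57.227 g.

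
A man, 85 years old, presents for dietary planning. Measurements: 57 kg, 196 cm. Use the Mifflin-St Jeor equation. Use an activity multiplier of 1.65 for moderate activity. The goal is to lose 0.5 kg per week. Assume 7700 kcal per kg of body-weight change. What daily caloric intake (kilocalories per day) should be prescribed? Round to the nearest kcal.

Mifflin-St Jeor (male): BMR = 10(57) + 6.25(196) − 5(85) + 5 = 570 + 1225 − 425 + 5 = 1375 kcal/day.
TEE = 1375 × 1.65 = 2268.75 kcal/day.
Required daily deficit = 0.5 × 7700 ÷ 7 = 550 kcal/day.
Target intake = 2268.75 − 550 = 1718.75 kcal/day.

1719 kilocalories per day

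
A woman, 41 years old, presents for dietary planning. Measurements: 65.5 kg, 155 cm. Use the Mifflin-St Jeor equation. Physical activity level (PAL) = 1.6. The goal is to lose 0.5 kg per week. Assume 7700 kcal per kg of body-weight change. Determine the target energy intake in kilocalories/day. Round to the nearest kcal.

1462 kilocalories/day

Mifflin-St Jeor (female): BMR = 10(65.5) + 6.25(155) − 5(41) − 161 = 655 + 968.75 − 205 − 161 = 1257.75 kcal/day.
TEE = 1257.75 × 1.6 = 2012.4 kcal/day.
Required daily deficit = 0.5 × 7700 ÷ 7 = 550 kcal/day.
Target intake = 2012.4 − 550 = 1462.4 kcal/day.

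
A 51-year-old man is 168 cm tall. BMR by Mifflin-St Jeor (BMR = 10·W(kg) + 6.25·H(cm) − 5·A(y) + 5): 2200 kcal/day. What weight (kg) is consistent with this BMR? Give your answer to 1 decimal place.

140.0 kg

2200 = 10·W + 6.25(168) − 5(51) + 5
10·W = 2200 − 800 = 1400, so W = 140 kg.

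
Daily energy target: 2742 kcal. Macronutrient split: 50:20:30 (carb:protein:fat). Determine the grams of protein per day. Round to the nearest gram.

Protein energy = 20% × 2742 = 548.4 kcal.
At 4 kcal/g: 548.4 ÷ 4 = 137.1 g.

137 g/day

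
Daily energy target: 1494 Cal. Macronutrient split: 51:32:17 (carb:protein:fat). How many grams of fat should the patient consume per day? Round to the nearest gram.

Fat energy = 17% × 1494 = 253.98 kcal.
At 9 kcal/g: 253.98 ÷ 9 = 28.22 g.

28 g/day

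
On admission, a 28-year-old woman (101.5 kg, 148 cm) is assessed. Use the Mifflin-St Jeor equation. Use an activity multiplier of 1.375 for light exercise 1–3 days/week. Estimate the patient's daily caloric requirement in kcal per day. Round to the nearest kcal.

Mifflin-St Jeor (female): BMR = 10(101.5) + 6.25(148) − 5(28) − 161 = 1015 + 925 − 140 − 161 = 1639 kcal/day.
TEE = BMR × activity factor = 1639 × 1.375 = 2253.625 kcal/day.

2254 kcal per day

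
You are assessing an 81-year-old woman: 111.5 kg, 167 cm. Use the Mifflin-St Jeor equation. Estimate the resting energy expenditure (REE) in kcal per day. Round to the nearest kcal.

1593 kcal per day

Mifflin-St Jeor (female): BMR = 10(111.5) + 6.25(167) − 5(81) − 161 = 1115 + 1043.75 − 405 − 161 = 1592.75 kcal/day.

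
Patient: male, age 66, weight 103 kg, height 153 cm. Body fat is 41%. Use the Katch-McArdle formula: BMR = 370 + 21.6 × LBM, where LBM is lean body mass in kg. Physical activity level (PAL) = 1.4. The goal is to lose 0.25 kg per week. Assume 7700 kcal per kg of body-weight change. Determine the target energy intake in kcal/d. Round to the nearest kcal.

LBM = 103 × (1 − 0.41) = 60.77 kg. Katch-McArdle: BMR = 370 + 21.6 × 60.77 = 1682.632 kcal/day.
TEE = 1682.632 × 1.4 = 2355.6848 kcal/day.
Required daily deficit = 0.25 × 7700 ÷ 7 = 275 kcal/day.
Target intake = 2355.6848 − 275 = 2080.6848 kcal/day.

2081 kcal/d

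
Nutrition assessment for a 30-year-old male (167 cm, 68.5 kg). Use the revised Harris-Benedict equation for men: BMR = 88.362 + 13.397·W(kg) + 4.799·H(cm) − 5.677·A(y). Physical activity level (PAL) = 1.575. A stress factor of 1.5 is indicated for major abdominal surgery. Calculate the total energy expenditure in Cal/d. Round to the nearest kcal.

3868 Cal/d

Harris-Benedict: BMR = 88.362 + 13.397(68.5) + 4.799(167) − 5.677(30) = 1637.1795 kcal/day.
TEE = BMR × activity factor = 1637.1795 × 1.575 = 2578.5577 kcal/day.
Apply stress factor: 2578.5577 × 1.5 = 3867.8366 kcal/day.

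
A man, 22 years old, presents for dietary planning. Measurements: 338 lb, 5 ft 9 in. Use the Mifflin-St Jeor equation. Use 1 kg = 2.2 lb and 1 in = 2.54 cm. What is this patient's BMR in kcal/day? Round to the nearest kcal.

2527 kcal/day

Convert to metric: weight = 338 ÷ 2.2 = 153.6364 kg; height = (5×12 + 9) × 2.54 = 69 × 2.54 = 175.26 cm.
Mifflin-St Jeor (male): BMR = 10(153.6364) + 6.25(175.26) − 5(22) + 5 = 1536.3636 + 1095.375 − 110 + 5 = 2526.7386 kcal/day.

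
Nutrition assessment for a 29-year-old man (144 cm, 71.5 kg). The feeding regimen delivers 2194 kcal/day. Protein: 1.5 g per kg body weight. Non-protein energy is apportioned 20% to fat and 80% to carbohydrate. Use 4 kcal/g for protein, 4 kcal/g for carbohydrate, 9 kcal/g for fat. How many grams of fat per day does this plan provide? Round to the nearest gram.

Protein = 1.5 × 71.5 = 107.25 g → 107.25 × 4 = 429 kcal.
Non-protein calories = 2194 − 429 = 1765 kcal.
Fat: 20% × 1765 = 353 kcal; carbohydrate: 1412 kcal.
Fat: 353 kcal ÷ 9 kcal/g = 39.2222 g.

39 g/day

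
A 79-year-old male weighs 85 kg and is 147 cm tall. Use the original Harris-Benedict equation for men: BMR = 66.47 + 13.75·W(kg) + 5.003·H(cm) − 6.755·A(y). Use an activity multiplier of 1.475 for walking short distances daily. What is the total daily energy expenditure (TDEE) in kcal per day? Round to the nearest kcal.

Harris-Benedict: BMR = 66.47 + 13.75(85) + 5.003(147) − 6.755(79) = 1437.016 kcal/day.
TEE = BMR × activity factor = 1437.016 × 1.475 = 2119.5986 kcal/day.

2120 kcal per day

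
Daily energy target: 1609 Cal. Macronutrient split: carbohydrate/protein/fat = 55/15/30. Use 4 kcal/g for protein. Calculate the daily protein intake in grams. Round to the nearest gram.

60 g/day

Protein energy = 15% × 1609 = 241.35 kcal.
At 4 kcal/g: 241.35 ÷ 4 = 60.3375 g.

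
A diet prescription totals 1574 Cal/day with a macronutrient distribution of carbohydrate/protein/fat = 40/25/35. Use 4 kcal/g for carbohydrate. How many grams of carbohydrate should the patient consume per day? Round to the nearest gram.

Carbohydrate energy = 40% × 1574 = 629.6 kcal.
At 4 kcal/g: 629.6 ÷ 4 = 157.4 g.

157 g/day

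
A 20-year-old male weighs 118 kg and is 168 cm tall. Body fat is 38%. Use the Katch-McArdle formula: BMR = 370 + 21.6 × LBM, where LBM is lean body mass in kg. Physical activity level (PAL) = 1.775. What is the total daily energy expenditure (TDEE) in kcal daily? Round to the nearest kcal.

LBM = 118 × (1 − 0.38) = 73.16 kg. Katch-McArdle: BMR = 370 + 21.6 × 73.16 = 1950.256 kcal/day.
TEE = BMR × activity factor = 1950.256 × 1.775 = 3461.7044 kcal/day.

3462 kcal daily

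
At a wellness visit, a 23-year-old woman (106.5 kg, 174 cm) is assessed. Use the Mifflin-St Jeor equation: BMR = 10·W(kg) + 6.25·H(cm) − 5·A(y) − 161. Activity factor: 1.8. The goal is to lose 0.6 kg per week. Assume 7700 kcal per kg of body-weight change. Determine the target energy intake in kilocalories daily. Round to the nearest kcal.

Mifflin-St Jeor (female): BMR = 10(106.5) + 6.25(174) − 5(23) − 161 = 1065 + 1087.5 − 115 − 161 = 1876.5 kcal/day.
TEE = 1876.5 × 1.8 = 3377.7 kcal/day.
Required daily deficit = 0.6 × 7700 ÷ 7 = 660 kcal/day.
Target intake = 3377.7 − 660 = 2717.7 kcal/day.

2718 kilocalories daily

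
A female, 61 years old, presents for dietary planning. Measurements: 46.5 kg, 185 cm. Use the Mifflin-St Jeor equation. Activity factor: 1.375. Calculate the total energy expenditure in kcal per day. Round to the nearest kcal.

Mifflin-St Jeor (female): BMR = 10(46.5) + 6.25(185) − 5(61) − 161 = 465 + 1156.25 − 305 − 161 = 1155.25 kcal/day.
TEE = BMR × activity factor = 1155.25 × 1.375 = 1588.4688 kcal/day.

1588 kcal per day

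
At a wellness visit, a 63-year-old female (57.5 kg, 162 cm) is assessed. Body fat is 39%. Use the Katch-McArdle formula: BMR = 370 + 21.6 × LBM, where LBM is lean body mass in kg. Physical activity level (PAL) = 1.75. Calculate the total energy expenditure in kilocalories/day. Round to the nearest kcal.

1973 kilocalories/day

LBM = 57.5 × (1 − 0.39) = 35.075 kg. Katch-McArdle: BMR = 370 + 21.6 × 35.075 = 1127.62 kcal/day.
TEE = BMR × activity factor = 1127.62 × 1.75 = 1973.335 kcal/day.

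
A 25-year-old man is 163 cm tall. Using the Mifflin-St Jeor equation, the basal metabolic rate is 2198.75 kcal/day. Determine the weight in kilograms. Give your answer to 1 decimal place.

2198.75 = 10·W + 6.25(163) − 5(25) + 5
10·W = 2198.75 − 898.75 = 1300, so W = 130 kg.

130.0 kg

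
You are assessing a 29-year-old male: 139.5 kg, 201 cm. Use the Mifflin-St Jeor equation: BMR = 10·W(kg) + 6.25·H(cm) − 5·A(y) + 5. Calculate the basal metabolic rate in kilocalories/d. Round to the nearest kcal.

Mifflin-St Jeor (male): BMR = 10(139.5) + 6.25(201) − 5(29) + 5 = 1395 + 1256.25 − 145 + 5 = 2511.25 kcal/day.

2511 kilocalories/d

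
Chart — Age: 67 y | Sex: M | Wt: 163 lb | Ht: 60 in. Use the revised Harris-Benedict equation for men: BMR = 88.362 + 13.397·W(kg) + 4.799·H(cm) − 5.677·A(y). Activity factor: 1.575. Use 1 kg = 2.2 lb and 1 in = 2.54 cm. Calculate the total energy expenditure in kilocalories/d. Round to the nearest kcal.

2255 kilocalories/d

Convert to metric: weight = 163 ÷ 2.2 = 74.0909 kg; height = 60 × 2.54 = 152.4 cm.
Harris-Benedict: BMR = 88.362 + 13.397(74.0909) + 4.799(152.4) − 5.677(67) = 1431.9665 kcal/day.
TEE = BMR × activity factor = 1431.9665 × 1.575 = 2255.3473 kcal/day.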